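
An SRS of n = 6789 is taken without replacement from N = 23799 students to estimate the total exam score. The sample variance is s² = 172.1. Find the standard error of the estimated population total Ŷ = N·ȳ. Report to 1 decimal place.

Var(Ŷ) = N²·Var(ȳ) = N²·(1 − n/N)·s²/n.
f = 6789/23799 = 0.28526409; Var(ȳ) = 0.71473591·172.1/6789 = 0.018118434.
Var(Ŷ) = 23799² · 0.018118434 = 1.0262143 × 10^7.
SE(Ŷ) = √(1.0262143 × 10^7) = 3203.5.

3203.5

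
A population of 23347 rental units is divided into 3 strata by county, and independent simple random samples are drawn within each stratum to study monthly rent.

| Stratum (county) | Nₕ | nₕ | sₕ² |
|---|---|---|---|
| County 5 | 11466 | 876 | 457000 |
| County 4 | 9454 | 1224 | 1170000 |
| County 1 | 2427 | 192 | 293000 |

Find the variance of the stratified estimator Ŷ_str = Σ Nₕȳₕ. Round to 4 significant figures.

1.460 × 10^11

Var(Ŷ_str) = Σₕ Nₕ²(1 − fₕ)sₕ²/nₕ.
County 5: 11466²·(1 − 876/11466)·457000/876 = 6.3346116 × 10^10.
County 4: 9454²·(1 − 1224/9454)·1170000/1224 = 7.4373784 × 10^10.
County 1: 2427²·(1 − 192/2427)·293000/192 = 8.2777765 × 10^9.
Sum = 1.4599768 × 10^11.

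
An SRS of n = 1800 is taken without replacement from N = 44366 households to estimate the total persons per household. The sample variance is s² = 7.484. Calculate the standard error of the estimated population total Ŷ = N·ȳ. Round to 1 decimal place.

2802.1

Var(Ŷ) = N²·Var(ȳ) = N²·(1 − n/N)·s²/n.
f = 1800/44366 = 0.04057161; Var(ȳ) = 0.95942839·7.484/1800 = 0.00398909.
Var(Ŷ) = 44366² · 0.00398909 = 7.8518932 × 10^6.
SE(Ŷ) = √(7.8518932 × 10^6) = 2802.1.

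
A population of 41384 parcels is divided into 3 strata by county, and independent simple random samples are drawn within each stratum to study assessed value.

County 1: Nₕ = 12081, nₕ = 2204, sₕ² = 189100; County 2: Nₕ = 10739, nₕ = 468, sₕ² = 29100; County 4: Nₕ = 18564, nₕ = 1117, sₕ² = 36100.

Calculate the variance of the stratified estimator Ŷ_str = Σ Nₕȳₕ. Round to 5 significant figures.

2.7564 × 10^10

Var(Ŷ_str) = Σₕ Nₕ²(1 − fₕ)sₕ²/nₕ.
County 1: 12081²·(1 − 2204/12081)·189100/2204 = 1.0237829 × 10^10.
County 2: 10739²·(1 − 468/10739)·29100/468 = 6.8584142 × 10^9.
County 4: 18564²·(1 − 1117/18564)·36100/1117 = 1.0467581 × 10^10.
Sum = 2.7563824 × 10^10.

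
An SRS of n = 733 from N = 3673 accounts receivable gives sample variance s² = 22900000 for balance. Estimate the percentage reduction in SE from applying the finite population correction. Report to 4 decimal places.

f = n/N = 733/3673 = 0.19956439.
SE_no-fpc = √(s²/n) = 176.75258; SE_fpc = √((1−f)s²/n) = 158.13535.
Ratio = √(1−f) = 0.89467067. Reduction = 100·(1 − 0.89467067) = 10.5329%.

10.5329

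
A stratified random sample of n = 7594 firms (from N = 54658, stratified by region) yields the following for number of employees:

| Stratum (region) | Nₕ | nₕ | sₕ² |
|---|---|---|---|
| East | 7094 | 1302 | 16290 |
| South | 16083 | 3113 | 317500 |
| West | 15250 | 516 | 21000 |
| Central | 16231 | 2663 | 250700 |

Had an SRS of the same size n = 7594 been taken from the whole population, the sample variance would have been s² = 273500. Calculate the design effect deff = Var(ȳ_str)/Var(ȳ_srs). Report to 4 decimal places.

0.5577

Var(ȳ_str) = Σ Wₕ²(1−fₕ)sₕ²/nₕ with Wₕ = Nₕ/54658:
  East: (7094/54658)²·(1−1302/7094)·16290/1302 = 0.17207682
  South: (16083/54658)²·(1−3113/16083)·317500/3113 = 7.1213802
  West: (15250/54658)²·(1−516/15250)·21000/516 = 3.0609246
  Central: (16231/54658)²·(1−2663/16231)·250700/2663 = 6.9396379
  → Var(ȳ_str) = 17.29402.
Var(ȳ_srs) = (1 − 7594/54658)·273500/7594 = 31.011433.
deff = 17.29402 / 31.011433 = 0.5577.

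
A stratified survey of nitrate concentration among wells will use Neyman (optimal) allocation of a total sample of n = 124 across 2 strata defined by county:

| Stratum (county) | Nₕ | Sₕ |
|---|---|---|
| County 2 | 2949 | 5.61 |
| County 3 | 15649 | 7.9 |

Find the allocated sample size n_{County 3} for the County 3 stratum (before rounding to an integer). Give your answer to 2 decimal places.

Neyman allocation: nₕ = n·NₕSₕ / Σⱼ NⱼSⱼ.
Σ NⱼSⱼ = 2949·5.61 + 15649·7.9 = 140170.99.
n_{County 3} = 124·15649·7.9 / 140170.99 = 109.36.

109.36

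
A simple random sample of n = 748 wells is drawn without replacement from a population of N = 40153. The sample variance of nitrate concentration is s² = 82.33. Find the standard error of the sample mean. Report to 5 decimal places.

0.32866

Under SRS without replacement, Var(ȳ) = (1 − f)·s²/n with f = n/N = 748/40153 = 0.01862875.
Var(ȳ) = (1 − 0.01862875)·82.33/748 = 0.98137125·0.11006684 = 0.10801644.
SE(ȳ) = √(0.10801644) = 0.32866.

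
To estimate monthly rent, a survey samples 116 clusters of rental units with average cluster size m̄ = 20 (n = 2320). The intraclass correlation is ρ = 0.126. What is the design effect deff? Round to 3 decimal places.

3.394

deff = 1 + (20 − 1)·0.126 = 1 + 2.394 = 3.394.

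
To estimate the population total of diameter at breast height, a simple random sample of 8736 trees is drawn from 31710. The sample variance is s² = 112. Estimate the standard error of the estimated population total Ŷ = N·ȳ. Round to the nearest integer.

Var(Ŷ) = N²·Var(ȳ) = N²·(1 − n/N)·s²/n.
f = 8736/31710 = 0.27549669; Var(ȳ) = 0.72450331·112/8736 = 0.009288504.
Var(Ŷ) = 31710² · 0.009288504 = 9.3398146 × 10^6.
SE(Ŷ) = √(9.3398146 × 10^6) = 3056.

3056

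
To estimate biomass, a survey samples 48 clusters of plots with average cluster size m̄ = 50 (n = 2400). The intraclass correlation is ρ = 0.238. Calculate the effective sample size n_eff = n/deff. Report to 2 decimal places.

deff = 1 + (50 − 1)·0.238 = 1 + 11.662 = 12.662.
n_eff = 2400 / 12.662 = 189.54.

189.54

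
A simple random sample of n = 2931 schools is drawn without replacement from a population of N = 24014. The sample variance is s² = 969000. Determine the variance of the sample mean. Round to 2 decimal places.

Under SRS without replacement, Var(ȳ) = (1 − f)·s²/n with f = n/N = 2931/24014 = 0.12205380.
Var(ȳ) = (1 − 0.12205380)·969000/2931 = 0.87794620·330.60389 = 290.25243.

290.25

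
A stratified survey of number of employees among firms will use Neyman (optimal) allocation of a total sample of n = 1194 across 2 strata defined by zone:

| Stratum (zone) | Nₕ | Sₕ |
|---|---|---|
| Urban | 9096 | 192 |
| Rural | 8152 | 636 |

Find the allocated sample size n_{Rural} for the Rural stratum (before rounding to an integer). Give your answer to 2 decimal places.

Neyman allocation: nₕ = n·NₕSₕ / Σⱼ NⱼSⱼ.
Σ NⱼSⱼ = 9096·192 + 8152·636 = 6.931104 × 10^6.
n_{Rural} = 1194·8152·636 / (6.931104 × 10^6) = 893.15.

893.15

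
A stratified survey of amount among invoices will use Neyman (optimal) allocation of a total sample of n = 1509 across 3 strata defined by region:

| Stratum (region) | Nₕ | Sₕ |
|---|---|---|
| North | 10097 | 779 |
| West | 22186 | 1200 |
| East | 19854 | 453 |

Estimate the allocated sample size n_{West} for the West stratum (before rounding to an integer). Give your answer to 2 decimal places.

Neyman allocation: nₕ = n·NₕSₕ / Σⱼ NⱼSⱼ.
Σ NⱼSⱼ = 10097·779 + 22186·1200 + 19854·453 = 4.3482625 × 10^7.
n_{West} = 1509·22186·1200 / (4.3482625 × 10^7) = 923.92.

923.92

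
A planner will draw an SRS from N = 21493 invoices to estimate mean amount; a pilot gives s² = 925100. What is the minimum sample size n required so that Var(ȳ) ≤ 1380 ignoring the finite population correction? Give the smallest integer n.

671

Without fpc, n₀ = s²/D = 925100/1380 = 670.3623.
Rounding up, n = 671.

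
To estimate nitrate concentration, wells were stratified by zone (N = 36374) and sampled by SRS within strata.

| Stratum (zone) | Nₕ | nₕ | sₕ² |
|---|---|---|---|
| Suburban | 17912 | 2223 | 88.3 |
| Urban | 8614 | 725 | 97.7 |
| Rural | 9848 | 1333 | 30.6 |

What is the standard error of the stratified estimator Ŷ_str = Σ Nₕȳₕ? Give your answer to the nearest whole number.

4716

Var(Ŷ_str) = Σₕ Nₕ²(1 − fₕ)sₕ²/nₕ.
Suburban: 17912²·(1 − 2223/17912)·88.3/2223 = 1.1162477 × 10^7.
Urban: 8614²·(1 − 725/8614)·97.7/725 = 9.1576361 × 10^6.
Rural: 9848²·(1 − 1333/9848)·30.6/1333 = 1.92497 × 10^6.
Sum = 2.2245083 × 10^7.
SE = √(2.2245083 × 10^7) = 4716.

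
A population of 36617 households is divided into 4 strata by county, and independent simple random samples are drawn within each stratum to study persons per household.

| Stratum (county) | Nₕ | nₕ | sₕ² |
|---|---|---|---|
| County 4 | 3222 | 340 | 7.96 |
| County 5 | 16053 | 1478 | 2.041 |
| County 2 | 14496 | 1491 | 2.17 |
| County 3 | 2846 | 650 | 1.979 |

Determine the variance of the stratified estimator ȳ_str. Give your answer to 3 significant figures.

6.22 × 10^-4

Var(ȳ_str) = Σₕ Wₕ²(1 − fₕ)sₕ²/nₕ with Wₕ = Nₕ/N, N = 36617.
County 4: Wₕ = 0.08799192; term = 0.08799192²·(1 − 0.10552452)·7.96/340 = 1.6213924 × 10^-4.
County 5: Wₕ = 0.43840293; term = 0.43840293²·(1 − 0.09207002)·2.041/1478 = 2.4097269 × 10^-4.
County 2: Wₕ = 0.39588169; term = 0.39588169²·(1 − 0.10285596)·2.17/1491 = 2.0463273 × 10^-4.
County 3: Wₕ = 0.07772346; term = 0.07772346²·(1 − 0.22839072)·1.979/650 = 1.4191691 × 10^-5.
Sum = 6.2193635 × 10^-4.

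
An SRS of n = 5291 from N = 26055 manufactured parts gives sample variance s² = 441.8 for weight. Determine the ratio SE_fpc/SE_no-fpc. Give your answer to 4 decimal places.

f = n/N = 5291/26055 = 0.20307043.
SE_no-fpc = √(s²/n) = 0.28896416; SE_fpc = √((1−f)s²/n) = 0.25796094.
Ratio = √(1−f) = 0.89270912.

0.8927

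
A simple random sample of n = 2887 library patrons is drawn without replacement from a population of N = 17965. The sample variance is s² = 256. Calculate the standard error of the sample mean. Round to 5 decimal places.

Under SRS without replacement, Var(ȳ) = (1 − f)·s²/n with f = n/N = 2887/17965 = 0.16070136.
Var(ȳ) = (1 − 0.16070136)·256/2887 = 0.83929864·0.088673363 = 0.074423433.
SE(ȳ) = √(0.074423433) = 0.27281.

0.27281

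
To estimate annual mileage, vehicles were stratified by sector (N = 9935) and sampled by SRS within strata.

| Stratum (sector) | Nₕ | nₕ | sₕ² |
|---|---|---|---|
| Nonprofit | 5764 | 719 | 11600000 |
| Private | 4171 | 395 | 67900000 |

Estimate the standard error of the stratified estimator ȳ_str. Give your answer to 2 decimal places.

Var(ȳ_str) = Σₕ Wₕ²(1 − fₕ)sₕ²/nₕ with Wₕ = Nₕ/N, N = 9935.
Nonprofit: Wₕ = 0.58017111; term = 0.58017111²·(1 − 0.12473976)·11600000/719 = 4753.1169.
Private: Wₕ = 0.41982889; term = 0.41982889²·(1 − 0.09470151)·67900000/395 = 27428.945.
Sum = 32182.062.
SE = √(32182.062) = 179.39.

179.39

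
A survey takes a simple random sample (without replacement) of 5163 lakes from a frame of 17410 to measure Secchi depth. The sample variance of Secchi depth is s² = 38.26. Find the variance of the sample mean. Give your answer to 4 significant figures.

0.005213

Under SRS without replacement, Var(ȳ) = (1 − f)·s²/n with f = n/N = 5163/17410 = 0.29655370.
Var(ȳ) = (1 − 0.29655370)·38.26/5163 = 0.70344630·0.0074104203 = 0.0052128327.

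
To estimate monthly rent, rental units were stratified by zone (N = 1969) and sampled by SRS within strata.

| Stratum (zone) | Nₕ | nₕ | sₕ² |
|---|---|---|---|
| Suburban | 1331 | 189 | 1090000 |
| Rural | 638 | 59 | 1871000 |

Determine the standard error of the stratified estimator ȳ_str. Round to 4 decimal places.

72.6817

Var(ȳ_str) = Σₕ Wₕ²(1 − fₕ)sₕ²/nₕ with Wₕ = Nₕ/N, N = 1969.
Suburban: Wₕ = 0.67597765; term = 0.67597765²·(1 − 0.14199850)·1090000/189 = 2261.0878.
Rural: Wₕ = 0.32402235; term = 0.32402235²·(1 − 0.09247649)·1871000/59 = 3021.5486.
Sum = 5282.6364.
SE = √(5282.6364) = 72.6817.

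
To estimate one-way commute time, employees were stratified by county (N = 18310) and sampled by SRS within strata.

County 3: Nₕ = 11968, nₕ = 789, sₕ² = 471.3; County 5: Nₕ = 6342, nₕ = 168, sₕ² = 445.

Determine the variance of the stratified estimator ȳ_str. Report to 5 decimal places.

0.54774

Var(ȳ_str) = Σₕ Wₕ²(1 − fₕ)sₕ²/nₕ with Wₕ = Nₕ/N, N = 18310.
County 3: Wₕ = 0.65363190; term = 0.65363190²·(1 − 0.06592580)·471.3/789 = 0.23837916.
County 5: Wₕ = 0.34636810; term = 0.34636810²·(1 − 0.02649007)·445/168 = 0.30936195.
Sum = 0.54774111.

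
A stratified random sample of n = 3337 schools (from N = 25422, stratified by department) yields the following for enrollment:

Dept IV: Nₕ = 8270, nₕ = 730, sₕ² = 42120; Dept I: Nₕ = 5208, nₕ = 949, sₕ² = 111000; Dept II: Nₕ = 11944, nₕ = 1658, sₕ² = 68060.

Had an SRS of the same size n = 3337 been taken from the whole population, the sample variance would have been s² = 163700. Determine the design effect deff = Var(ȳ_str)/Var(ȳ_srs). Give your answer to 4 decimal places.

Var(ȳ_str) = Σ Wₕ²(1−fₕ)sₕ²/nₕ with Wₕ = Nₕ/25422:
  Dept IV: (8270/25422)²·(1−730/8270)·42120/730 = 5.5670219
  Dept I: (5208/25422)²·(1−949/5208)·111000/949 = 4.0143566
  Dept II: (11944/25422)²·(1−1658/11944)·68060/1658 = 7.8034078
  → Var(ȳ_str) = 17.384786.
Var(ȳ_srs) = (1 − 3337/25422)·163700/3337 = 42.616734.
deff = 17.384786 / 42.616734 = 0.4079.

0.4079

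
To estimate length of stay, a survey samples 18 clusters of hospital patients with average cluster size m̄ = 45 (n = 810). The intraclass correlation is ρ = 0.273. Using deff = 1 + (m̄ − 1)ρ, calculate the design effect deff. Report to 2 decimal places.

13.01

deff = 1 + (45 − 1)·0.273 = 1 + 12.012 = 13.012.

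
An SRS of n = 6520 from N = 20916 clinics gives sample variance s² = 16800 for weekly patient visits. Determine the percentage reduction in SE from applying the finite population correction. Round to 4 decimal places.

f = n/N = 6520/20916 = 0.31172308.
SE_no-fpc = √(s²/n) = 1.6052063; SE_fpc = √((1−f)s²/n) = 1.3317185.
Ratio = √(1−f) = 0.82962456. Reduction = 100·(1 − 0.82962456) = 17.0375%.

17.0375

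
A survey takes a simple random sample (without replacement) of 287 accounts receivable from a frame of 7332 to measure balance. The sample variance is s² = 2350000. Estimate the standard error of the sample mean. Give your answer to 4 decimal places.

Under SRS without replacement, Var(ȳ) = (1 − f)·s²/n with f = n/N = 287/7332 = 0.03914348.
Var(ȳ) = (1 − 0.03914348)·2350000/287 = 0.96085652·8188.1533 = 7867.6405.
SE(ȳ) = √(7867.6405) = 88.6997.

88.6997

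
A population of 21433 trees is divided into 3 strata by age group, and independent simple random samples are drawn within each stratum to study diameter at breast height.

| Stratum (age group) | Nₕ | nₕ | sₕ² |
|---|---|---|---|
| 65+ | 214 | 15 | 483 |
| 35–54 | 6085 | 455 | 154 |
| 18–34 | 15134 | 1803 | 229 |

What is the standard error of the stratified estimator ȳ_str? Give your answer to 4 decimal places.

Var(ȳ_str) = Σₕ Wₕ²(1 − fₕ)sₕ²/nₕ with Wₕ = Nₕ/N, N = 21433.
65+: Wₕ = 0.00998460; term = 0.00998460²·(1 − 0.07009346)·483/15 = 0.0029850856.
35–54: Wₕ = 0.28390799; term = 0.28390799²·(1 − 0.07477403)·154/455 = 0.025241338.
18–34: Wₕ = 0.70610740; term = 0.70610740²·(1 − 0.11913572)·229/1803 = 0.055781512.
Sum = 0.084007936.
SE = √(0.084007936) = 0.2898.

0.2898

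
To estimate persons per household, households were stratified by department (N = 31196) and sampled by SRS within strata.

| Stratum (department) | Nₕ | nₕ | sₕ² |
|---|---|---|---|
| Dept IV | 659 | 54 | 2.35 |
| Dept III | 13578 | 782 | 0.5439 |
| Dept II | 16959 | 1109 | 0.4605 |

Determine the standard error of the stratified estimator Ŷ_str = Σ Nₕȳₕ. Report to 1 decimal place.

499.8

Var(Ŷ_str) = Σₕ Nₕ²(1 − fₕ)sₕ²/nₕ.
Dept IV: 659²·(1 − 54/659)·2.35/54 = 17350.616.
Dept III: 13578²·(1 − 782/13578)·0.5439/782 = 120843.23.
Dept II: 16959²·(1 − 1109/16959)·0.4605/1109 = 111616.29.
Sum = 249810.14.
SE = √(249810.14) = 499.8.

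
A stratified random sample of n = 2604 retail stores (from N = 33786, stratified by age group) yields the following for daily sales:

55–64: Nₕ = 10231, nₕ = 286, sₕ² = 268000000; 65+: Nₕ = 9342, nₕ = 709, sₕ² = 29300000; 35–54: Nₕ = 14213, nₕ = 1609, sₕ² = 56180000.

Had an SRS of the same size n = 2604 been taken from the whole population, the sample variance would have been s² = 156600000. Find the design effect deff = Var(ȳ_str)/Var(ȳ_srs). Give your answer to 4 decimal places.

Var(ȳ_str) = Σ Wₕ²(1−fₕ)sₕ²/nₕ with Wₕ = Nₕ/33786:
  55–64: (10231/33786)²·(1−286/10231)·268000000/286 = 83525.306
  65+: (9342/33786)²·(1−709/9342)·29300000/709 = 2919.7753
  35–54: (14213/33786)²·(1−1609/14213)·56180000/1609 = 5479.5676
  → Var(ȳ_str) = 91924.649.
Var(ȳ_srs) = (1 − 2604/33786)·156600000/2604 = 55503.193.
deff = 91924.649 / 55503.193 = 1.6562.

1.6562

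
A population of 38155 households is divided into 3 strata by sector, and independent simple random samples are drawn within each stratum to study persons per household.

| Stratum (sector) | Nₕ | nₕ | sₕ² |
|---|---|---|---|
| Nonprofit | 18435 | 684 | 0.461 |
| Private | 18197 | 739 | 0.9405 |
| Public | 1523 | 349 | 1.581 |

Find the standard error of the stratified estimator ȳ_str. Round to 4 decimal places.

Var(ȳ_str) = Σₕ Wₕ²(1 − fₕ)sₕ²/nₕ with Wₕ = Nₕ/N, N = 38155.
Nonprofit: Wₕ = 0.48316079; term = 0.48316079²·(1 − 0.03710334)·0.461/684 = 1.5149834 × 10^-4.
Private: Wₕ = 0.47692308; term = 0.47692308²·(1 − 0.04061109)·0.9405/739 = 2.7771909 × 10^-4.
Public: Wₕ = 0.03991613; term = 0.03991613²·(1 − 0.22915299)·1.581/349 = 5.5638002 × 10^-6.
Sum = 4.3478123 × 10^-4.
SE = √(4.3478123 × 10^-4) = 0.0209.

0.0209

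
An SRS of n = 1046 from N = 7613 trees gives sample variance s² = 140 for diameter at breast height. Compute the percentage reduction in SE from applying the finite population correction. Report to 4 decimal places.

f = n/N = 1046/7613 = 0.13739656.
SE_no-fpc = √(s²/n) = 0.36584589; SE_fpc = √((1−f)s²/n) = 0.33978466.
Ratio = √(1−f) = 0.92876447. Reduction = 100·(1 − 0.92876447) = 7.1236%.

7.1236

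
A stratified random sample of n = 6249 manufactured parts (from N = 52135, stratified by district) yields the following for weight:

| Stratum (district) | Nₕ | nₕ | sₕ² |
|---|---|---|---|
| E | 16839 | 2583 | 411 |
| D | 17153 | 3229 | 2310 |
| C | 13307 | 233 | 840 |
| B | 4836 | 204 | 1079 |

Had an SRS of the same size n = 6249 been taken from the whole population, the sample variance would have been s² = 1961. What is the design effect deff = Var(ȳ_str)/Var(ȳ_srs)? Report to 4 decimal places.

Var(ȳ_str) = Σ Wₕ²(1−fₕ)sₕ²/nₕ with Wₕ = Nₕ/52135:
  E: (16839/52135)²·(1−2583/16839)·411/2583 = 0.014053116
  D: (17153/52135)²·(1−3229/17153)·2310/3229 = 0.062862157
  C: (13307/52135)²·(1−233/13307)·840/233 = 0.23075613
  B: (4836/52135)²·(1−204/4836)·1079/204 = 0.04359005
  → Var(ȳ_str) = 0.35126145.
Var(ȳ_srs) = (1 − 6249/52135)·1961/6249 = 0.27619632.
deff = 0.35126145 / 0.27619632 = 1.2718.

1.2718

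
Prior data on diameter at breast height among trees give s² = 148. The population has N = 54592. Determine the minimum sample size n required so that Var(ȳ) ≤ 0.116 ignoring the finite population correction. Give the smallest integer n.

Without fpc, n₀ = s²/D = 148/0.116 = 1275.8621.
Rounding up, n = 1276.

1276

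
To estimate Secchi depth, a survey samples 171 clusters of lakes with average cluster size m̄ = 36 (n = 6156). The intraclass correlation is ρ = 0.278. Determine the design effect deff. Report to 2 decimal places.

deff = 1 + (36 − 1)·0.278 = 1 + 9.73 = 10.73.

10.73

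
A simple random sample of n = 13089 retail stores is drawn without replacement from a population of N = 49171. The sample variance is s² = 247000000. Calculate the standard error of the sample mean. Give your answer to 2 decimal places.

117.68

Under SRS without replacement, Var(ȳ) = (1 − f)·s²/n with f = n/N = 13089/49171 = 0.26619349.
Var(ȳ) = (1 − 0.26619349)·247000000/13089 = 0.73380651·18870.808 = 13847.521.
SE(ȳ) = √(13847.521) = 117.68.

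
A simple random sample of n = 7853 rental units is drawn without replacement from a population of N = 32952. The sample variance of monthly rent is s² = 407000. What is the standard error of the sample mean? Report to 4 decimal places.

Under SRS without replacement, Var(ȳ) = (1 − f)·s²/n with f = n/N = 7853/32952 = 0.23831634.
Var(ȳ) = (1 − 0.23831634)·407000/7853 = 0.76168366·51.827327 = 39.476028.
SE(ȳ) = √(39.476028) = 6.2830.

6.2830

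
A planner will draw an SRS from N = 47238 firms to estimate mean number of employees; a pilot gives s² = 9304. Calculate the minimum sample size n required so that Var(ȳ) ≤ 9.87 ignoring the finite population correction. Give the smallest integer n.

Without fpc, n₀ = s²/D = 9304/9.87 = 942.6545.
Rounding up, n = 943.

943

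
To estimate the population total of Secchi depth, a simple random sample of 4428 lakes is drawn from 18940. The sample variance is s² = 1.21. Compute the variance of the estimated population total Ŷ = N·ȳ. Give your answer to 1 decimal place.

Var(Ŷ) = N²·Var(ȳ) = N²·(1 − n/N)·s²/n.
f = 4428/18940 = 0.23379092; Var(ȳ) = 0.76620908·1.21/4428 = 2.0937511 × 10^-4.
Var(Ŷ) = 18940² · (2.0937511 × 10^-4) = 75107.793.

75107.8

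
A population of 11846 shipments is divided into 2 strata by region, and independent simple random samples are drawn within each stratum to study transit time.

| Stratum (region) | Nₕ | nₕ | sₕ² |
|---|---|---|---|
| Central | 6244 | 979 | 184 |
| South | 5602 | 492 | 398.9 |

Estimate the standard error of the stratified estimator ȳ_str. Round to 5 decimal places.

0.45763

Var(ȳ_str) = Σₕ Wₕ²(1 − fₕ)sₕ²/nₕ with Wₕ = Nₕ/N, N = 11846.
Central: Wₕ = 0.52709775; term = 0.52709775²·(1 − 0.15679052)·184/979 = 0.044030432.
South: Wₕ = 0.47290225; term = 0.47290225²·(1 − 0.08782578)·398.9/492 = 0.1653939.
Sum = 0.20942433.
SE = √(0.20942433) = 0.45763.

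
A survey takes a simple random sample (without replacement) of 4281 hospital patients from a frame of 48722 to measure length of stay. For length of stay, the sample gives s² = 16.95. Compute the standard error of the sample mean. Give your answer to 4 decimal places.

Under SRS without replacement, Var(ȳ) = (1 − f)·s²/n with f = n/N = 4281/48722 = 0.08786585.
Var(ȳ) = (1 − 0.08786585)·16.95/4281 = 0.91213415·0.0039593553 = 0.0036114632.
SE(ȳ) = √(0.0036114632) = 0.0601.

0.0601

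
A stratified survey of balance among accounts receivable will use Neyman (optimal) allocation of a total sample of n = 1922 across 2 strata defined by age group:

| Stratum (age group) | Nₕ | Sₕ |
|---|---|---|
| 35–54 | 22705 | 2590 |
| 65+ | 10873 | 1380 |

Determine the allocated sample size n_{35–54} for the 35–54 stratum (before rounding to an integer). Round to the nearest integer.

Neyman allocation: nₕ = n·NₕSₕ / Σⱼ NⱼSⱼ.
Σ NⱼSⱼ = 22705·2590 + 10873·1380 = 7.381069 × 10^7.
n_{35–54} = 1922·22705·2590 / (7.381069 × 10^7) = 1531.

1531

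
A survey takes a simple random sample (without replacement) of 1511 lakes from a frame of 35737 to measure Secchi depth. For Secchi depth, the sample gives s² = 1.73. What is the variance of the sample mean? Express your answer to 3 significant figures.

Under SRS without replacement, Var(ȳ) = (1 − f)·s²/n with f = n/N = 1511/35737 = 0.04228111.
Var(ȳ) = (1 − 0.04228111)·1.73/1511 = 0.95771889·0.0011449371 = 0.0010965279.

0.00110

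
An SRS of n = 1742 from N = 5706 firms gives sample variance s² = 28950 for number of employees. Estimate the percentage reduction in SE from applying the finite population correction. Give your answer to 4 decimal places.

f = n/N = 1742/5706 = 0.30529267.
SE_no-fpc = √(s²/n) = 4.0766198; SE_fpc = √((1−f)s²/n) = 3.3978261.
Ratio = √(1−f) = 0.83349105. Reduction = 100·(1 − 0.83349105) = 16.6509%.

16.6509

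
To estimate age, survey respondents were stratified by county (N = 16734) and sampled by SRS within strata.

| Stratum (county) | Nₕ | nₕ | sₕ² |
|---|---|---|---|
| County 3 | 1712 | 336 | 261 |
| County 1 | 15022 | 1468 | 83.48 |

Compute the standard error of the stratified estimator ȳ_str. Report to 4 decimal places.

Var(ȳ_str) = Σₕ Wₕ²(1 − fₕ)sₕ²/nₕ with Wₕ = Nₕ/N, N = 16734.
County 3: Wₕ = 0.10230668; term = 0.10230668²·(1 − 0.19626168)·261/336 = 0.0065346735.
County 1: Wₕ = 0.89769332; term = 0.89769332²·(1 − 0.09772334)·83.48/1468 = 0.04134777.
Sum = 0.047882444.
SE = √(0.047882444) = 0.2188.

0.2188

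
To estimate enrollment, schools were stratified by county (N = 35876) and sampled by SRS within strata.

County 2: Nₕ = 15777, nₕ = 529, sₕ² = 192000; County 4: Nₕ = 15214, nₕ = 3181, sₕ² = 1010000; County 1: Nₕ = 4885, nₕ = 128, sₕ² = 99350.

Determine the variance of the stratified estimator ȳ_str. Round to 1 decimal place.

127.0

Var(ȳ_str) = Σₕ Wₕ²(1 − fₕ)sₕ²/nₕ with Wₕ = Nₕ/N, N = 35876.
County 2: Wₕ = 0.43976475; term = 0.43976475²·(1 − 0.03352982)·192000/529 = 67.838281.
County 4: Wₕ = 0.42407180; term = 0.42407180²·(1 − 0.20908374)·1010000/3181 = 45.161359.
County 1: Wₕ = 0.13616345; term = 0.13616345²·(1 − 0.02620266)·99350/128 = 14.013531.
Sum = 127.01317.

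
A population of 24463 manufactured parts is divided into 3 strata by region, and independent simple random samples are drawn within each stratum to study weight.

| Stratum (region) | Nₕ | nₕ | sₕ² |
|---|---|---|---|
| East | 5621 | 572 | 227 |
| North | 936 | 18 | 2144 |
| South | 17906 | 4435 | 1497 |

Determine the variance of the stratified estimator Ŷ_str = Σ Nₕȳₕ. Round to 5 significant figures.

Var(Ŷ_str) = Σₕ Nₕ²(1 − fₕ)sₕ²/nₕ.
East: 5621²·(1 − 572/5621)·227/572 = 1.1262863 × 10^7.
North: 936²·(1 − 18/936)·2144/18 = 1.0234598 × 10^8.
South: 17906²·(1 − 4435/17906)·1497/4435 = 8.1419155 × 10^7.
Sum = 1.95028 × 10^8.

1.9503 × 10^8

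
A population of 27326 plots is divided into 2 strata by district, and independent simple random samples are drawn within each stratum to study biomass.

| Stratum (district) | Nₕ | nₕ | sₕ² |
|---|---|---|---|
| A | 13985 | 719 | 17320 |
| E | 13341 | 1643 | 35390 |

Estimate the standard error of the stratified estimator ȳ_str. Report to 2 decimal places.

3.24

Var(ȳ_str) = Σₕ Wₕ²(1 − fₕ)sₕ²/nₕ with Wₕ = Nₕ/N, N = 27326.
A: Wₕ = 0.51178365; term = 0.51178365²·(1 − 0.05141223)·17320/719 = 5.9850714.
E: Wₕ = 0.48821635; term = 0.48821635²·(1 − 0.12315419)·35390/1643 = 4.5018485.
Sum = 10.48692.
SE = √(10.48692) = 3.24.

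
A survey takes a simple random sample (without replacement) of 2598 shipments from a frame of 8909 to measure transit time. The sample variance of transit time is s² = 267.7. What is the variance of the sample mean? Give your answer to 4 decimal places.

0.0730

Under SRS without replacement, Var(ȳ) = (1 − f)·s²/n with f = n/N = 2598/8909 = 0.29161522.
Var(ȳ) = (1 − 0.29161522)·267.7/2598 = 0.70838478·0.1030408 = 0.072992535.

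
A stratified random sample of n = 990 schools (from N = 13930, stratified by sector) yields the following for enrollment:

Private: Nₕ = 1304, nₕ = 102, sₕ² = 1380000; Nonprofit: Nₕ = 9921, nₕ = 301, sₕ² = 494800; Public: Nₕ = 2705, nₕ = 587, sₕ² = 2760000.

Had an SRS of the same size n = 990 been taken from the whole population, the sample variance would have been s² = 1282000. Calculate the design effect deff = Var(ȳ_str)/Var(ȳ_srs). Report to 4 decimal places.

Var(ȳ_str) = Σ Wₕ²(1−fₕ)sₕ²/nₕ with Wₕ = Nₕ/13930:
  Private: (1304/13930)²·(1−102/1304)·1380000/102 = 109.28454
  Nonprofit: (9921/13930)²·(1−301/9921)·494800/301 = 808.52133
  Public: (2705/13930)²·(1−587/2705)·2760000/587 = 138.82318
  → Var(ȳ_str) = 1056.6291.
Var(ȳ_srs) = (1 − 990/13930)·1282000/990 = 1202.9179.
deff = 1056.6291 / 1202.9179 = 0.8784.

0.8784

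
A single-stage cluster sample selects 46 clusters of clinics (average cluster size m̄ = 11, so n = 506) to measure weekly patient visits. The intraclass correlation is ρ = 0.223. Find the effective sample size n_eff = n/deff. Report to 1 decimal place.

deff = 1 + (11 − 1)·0.223 = 1 + 2.23 = 3.23.
n_eff = 506 / 3.23 = 156.7.

156.7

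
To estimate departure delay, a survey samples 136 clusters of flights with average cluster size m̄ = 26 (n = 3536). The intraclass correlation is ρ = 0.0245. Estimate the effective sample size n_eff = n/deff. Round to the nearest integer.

deff = 1 + (26 − 1)·0.0245 = 1 + 0.6125 = 1.6125.
n_eff = 3536 / 1.6125 = 2193.

2193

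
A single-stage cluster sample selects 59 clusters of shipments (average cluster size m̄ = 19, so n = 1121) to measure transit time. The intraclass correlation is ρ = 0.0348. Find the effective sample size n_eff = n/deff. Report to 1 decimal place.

689.3

deff = 1 + (19 − 1)·0.0348 = 1 + 0.6264 = 1.6264.
n_eff = 1121 / 1.6264 = 689.3.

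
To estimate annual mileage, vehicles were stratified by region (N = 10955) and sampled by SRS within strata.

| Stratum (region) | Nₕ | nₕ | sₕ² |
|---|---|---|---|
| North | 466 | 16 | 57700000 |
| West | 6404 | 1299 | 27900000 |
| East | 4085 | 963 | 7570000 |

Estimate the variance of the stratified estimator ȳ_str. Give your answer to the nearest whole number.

Var(ȳ_str) = Σₕ Wₕ²(1 − fₕ)sₕ²/nₕ with Wₕ = Nₕ/N, N = 10955.
North: Wₕ = 0.04253765; term = 0.04253765²·(1 − 0.03433476)·57700000/16 = 6301.2904.
West: Wₕ = 0.58457325; term = 0.58457325²·(1 − 0.20284197)·27900000/1299 = 5850.8284.
East: Wₕ = 0.37288909; term = 0.37288909²·(1 − 0.23574051)·7570000/963 = 835.35252.
Sum = 12987.471.

12987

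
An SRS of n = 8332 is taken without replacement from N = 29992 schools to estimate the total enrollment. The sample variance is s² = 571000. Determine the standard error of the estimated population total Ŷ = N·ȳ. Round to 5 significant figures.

Var(Ŷ) = N²·Var(ȳ) = N²·(1 − n/N)·s²/n.
f = 8332/29992 = 0.27780742; Var(ȳ) = 0.72219258·571000/8332 = 49.492555.
Var(Ŷ) = 29992² · 49.492555 = 4.4519546 × 10^10.
SE(Ŷ) = √(4.4519546 × 10^10) = 211000.

211000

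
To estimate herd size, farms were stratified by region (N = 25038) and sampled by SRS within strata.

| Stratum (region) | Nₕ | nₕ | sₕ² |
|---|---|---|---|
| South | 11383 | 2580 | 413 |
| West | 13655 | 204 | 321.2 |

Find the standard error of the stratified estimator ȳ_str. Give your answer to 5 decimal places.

0.69778

Var(ȳ_str) = Σₕ Wₕ²(1 − fₕ)sₕ²/nₕ with Wₕ = Nₕ/N, N = 25038.
South: Wₕ = 0.45462896; term = 0.45462896²·(1 − 0.22665378)·413/2580 = 0.02558695.
West: Wₕ = 0.54537104; term = 0.54537104²·(1 − 0.01493958)·321.2/204 = 0.46130948.
Sum = 0.48689643.
SE = √(0.48689643) = 0.69778.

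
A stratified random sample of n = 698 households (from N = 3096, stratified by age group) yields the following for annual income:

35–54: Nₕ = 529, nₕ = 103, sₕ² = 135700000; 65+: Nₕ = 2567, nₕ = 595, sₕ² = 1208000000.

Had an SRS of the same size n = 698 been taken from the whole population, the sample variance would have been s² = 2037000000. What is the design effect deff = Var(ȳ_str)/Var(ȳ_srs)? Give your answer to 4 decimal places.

0.4881

Var(ȳ_str) = Σ Wₕ²(1−fₕ)sₕ²/nₕ with Wₕ = Nₕ/3096:
  35–54: (529/3096)²·(1−103/529)·135700000/103 = 30974.62
  65+: (2567/3096)²·(1−595/2567)·1208000000/595 = 1.0722124 × 10^6
  → Var(ȳ_str) = 1.103187 × 10^6.
Var(ȳ_srs) = (1 − 698/3096)·2037000000/698 = 2.2603924 × 10^6.
deff = (1.103187 × 10^6) / (2.2603924 × 10^6) = 0.4881.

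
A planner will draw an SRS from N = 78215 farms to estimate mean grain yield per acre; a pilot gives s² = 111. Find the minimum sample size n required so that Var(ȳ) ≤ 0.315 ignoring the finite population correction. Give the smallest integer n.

353

Without fpc, n₀ = s²/D = 111/0.315 = 352.3810.
Rounding up, n = 353.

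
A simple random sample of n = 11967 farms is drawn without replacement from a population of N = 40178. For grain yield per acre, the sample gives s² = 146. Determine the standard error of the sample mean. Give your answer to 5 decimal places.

Under SRS without replacement, Var(ȳ) = (1 − f)·s²/n with f = n/N = 11967/40178 = 0.29784957.
Var(ȳ) = (1 − 0.29784957)·146/11967 = 0.70215043·0.012200217 = 0.0085663878.
SE(ȳ) = √(0.0085663878) = 0.09255.

0.09255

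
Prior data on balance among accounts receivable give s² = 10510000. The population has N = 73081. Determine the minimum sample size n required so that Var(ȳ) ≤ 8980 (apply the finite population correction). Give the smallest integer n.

Without fpc, n₀ = s²/D = 10510000/8980 = 1170.3786.
With fpc, (1 − n/N)·s²/n ≤ D requires n ≥ n₀/(1 + n₀/N) = 1170.3786/(1 + 1170.3786/73081) = 1151.9306.
Rounding up, n = 1152.

1152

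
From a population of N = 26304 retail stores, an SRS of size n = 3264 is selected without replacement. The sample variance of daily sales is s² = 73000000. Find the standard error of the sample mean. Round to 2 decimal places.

Under SRS without replacement, Var(ȳ) = (1 − f)·s²/n with f = n/N = 3264/26304 = 0.12408759.
Var(ȳ) = (1 − 0.12408759)·73000000/3264 = 0.87591241·22365.196 = 19589.953.
SE(ȳ) = √(19589.953) = 139.96.

139.96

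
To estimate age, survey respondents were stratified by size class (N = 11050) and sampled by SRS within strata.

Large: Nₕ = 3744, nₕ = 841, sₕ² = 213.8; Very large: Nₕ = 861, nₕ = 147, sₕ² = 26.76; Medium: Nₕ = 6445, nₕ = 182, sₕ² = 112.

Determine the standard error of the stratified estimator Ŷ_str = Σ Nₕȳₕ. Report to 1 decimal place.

5264.5

Var(Ŷ_str) = Σₕ Nₕ²(1 − fₕ)sₕ²/nₕ.
Large: 3744²·(1 − 841/3744)·213.8/841 = 2.7630871 × 10^6.
Very large: 861²·(1 − 147/861)·26.76/147 = 111910.32.
Medium: 6445²·(1 − 182/6445)·112/182 = 2.4840022 × 10^7.
Sum = 2.7715019 × 10^7.
SE = √(2.7715019 × 10^7) = 5264.5.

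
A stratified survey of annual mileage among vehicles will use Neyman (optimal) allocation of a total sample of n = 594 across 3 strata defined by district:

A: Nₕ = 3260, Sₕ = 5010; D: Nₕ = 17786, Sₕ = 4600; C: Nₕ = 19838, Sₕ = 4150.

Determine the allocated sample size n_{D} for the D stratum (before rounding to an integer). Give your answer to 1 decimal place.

269.3

Neyman allocation: nₕ = n·NₕSₕ / Σⱼ NⱼSⱼ.
Σ NⱼSⱼ = 3260·5010 + 17786·4600 + 19838·4150 = 1.804759 × 10^8.
n_{D} = 594·17786·4600 / (1.804759 × 10^8) = 269.3.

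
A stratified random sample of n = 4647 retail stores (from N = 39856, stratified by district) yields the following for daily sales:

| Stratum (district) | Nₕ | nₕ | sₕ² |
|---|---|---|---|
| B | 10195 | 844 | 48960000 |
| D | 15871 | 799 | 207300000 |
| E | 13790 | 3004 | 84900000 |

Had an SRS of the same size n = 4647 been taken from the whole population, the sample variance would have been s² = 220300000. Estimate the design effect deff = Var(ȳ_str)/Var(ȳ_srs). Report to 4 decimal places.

Var(ȳ_str) = Σ Wₕ²(1−fₕ)sₕ²/nₕ with Wₕ = Nₕ/39856:
  B: (10195/39856)²·(1−844/10195)·48960000/844 = 3481.4233
  D: (15871/39856)²·(1−799/15871)·207300000/799 = 39069.718
  E: (13790/39856)²·(1−3004/13790)·84900000/3004 = 2646.3362
  → Var(ȳ_str) = 45197.478.
Var(ȳ_srs) = (1 − 4647/39856)·220300000/4647 = 41879.531.
deff = 45197.478 / 41879.531 = 1.0792.

1.0792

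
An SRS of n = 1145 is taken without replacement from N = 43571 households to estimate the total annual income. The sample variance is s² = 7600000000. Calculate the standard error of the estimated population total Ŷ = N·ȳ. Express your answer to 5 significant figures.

1.1077 × 10^8

Var(Ŷ) = N²·Var(ȳ) = N²·(1 − n/N)·s²/n.
f = 1145/43571 = 0.02627895; Var(ȳ) = 0.97372105·7600000000/1145 = 6.4631266 × 10^6.
Var(Ŷ) = 43571² · (6.4631266 × 10^6) = 1.2269807 × 10^16.
SE(Ŷ) = √(1.2269807 × 10^16) = 1.1077 × 10^8.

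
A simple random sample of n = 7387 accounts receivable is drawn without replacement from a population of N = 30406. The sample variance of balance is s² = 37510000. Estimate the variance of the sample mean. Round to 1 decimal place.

Under SRS without replacement, Var(ȳ) = (1 − f)·s²/n with f = n/N = 7387/30406 = 0.24294547.
Var(ȳ) = (1 − 0.24294547)·37510000/7387 = 0.75705453·5077.8394 = 3844.2013.

3844.2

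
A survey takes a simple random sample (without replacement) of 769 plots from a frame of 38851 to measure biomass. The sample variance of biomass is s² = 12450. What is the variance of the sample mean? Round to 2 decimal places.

Under SRS without replacement, Var(ȳ) = (1 − f)·s²/n with f = n/N = 769/38851 = 0.01979357.
Var(ȳ) = (1 − 0.01979357)·12450/769 = 0.98020643·16.189857 = 15.869402.

15.87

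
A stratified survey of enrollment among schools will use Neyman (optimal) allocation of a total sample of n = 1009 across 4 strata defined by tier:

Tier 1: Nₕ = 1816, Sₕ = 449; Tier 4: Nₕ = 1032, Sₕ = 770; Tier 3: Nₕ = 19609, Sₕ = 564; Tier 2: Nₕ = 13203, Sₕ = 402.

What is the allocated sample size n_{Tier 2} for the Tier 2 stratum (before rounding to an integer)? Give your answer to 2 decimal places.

Neyman allocation: nₕ = n·NₕSₕ / Σⱼ NⱼSⱼ.
Σ NⱼSⱼ = 1816·449 + 1032·770 + 19609·564 + 13203·402 = 1.7977106 × 10^7.
n_{Tier 2} = 1009·13203·402 / (1.7977106 × 10^7) = 297.90.

297.90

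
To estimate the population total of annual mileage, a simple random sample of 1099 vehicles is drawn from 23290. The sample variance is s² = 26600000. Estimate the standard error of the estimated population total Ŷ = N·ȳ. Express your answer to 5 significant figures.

Var(Ŷ) = N²·Var(ȳ) = N²·(1 − n/N)·s²/n.
f = 1099/23290 = 0.04718763; Var(ȳ) = 0.95281237·26600000/1099 = 23061.701.
Var(Ŷ) = 23290² · 23061.701 = 1.2509222 × 10^13.
SE(Ŷ) = √(1.2509222 × 10^13) = 3.5368 × 10^6.

3.5368 × 10^6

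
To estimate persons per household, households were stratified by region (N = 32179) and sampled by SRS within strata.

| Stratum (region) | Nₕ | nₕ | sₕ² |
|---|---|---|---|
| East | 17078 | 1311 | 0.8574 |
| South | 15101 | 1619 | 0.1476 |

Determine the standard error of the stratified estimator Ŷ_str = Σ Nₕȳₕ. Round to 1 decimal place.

Var(Ŷ_str) = Σₕ Nₕ²(1 − fₕ)sₕ²/nₕ.
East: 17078²·(1 − 1311/17078)·0.8574/1311 = 176103.04.
South: 15101²·(1 − 1619/15101)·0.1476/1619 = 18560.922.
Sum = 194663.96.
SE = √(194663.96) = 441.2.

441.2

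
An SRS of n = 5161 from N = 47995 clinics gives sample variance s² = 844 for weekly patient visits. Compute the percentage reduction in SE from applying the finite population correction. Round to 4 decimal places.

f = n/N = 5161/47995 = 0.10753203.
SE_no-fpc = √(s²/n) = 0.40439362; SE_fpc = √((1−f)s²/n) = 0.38203277.
Ratio = √(1−f) = 0.94470523. Reduction = 100·(1 − 0.94470523) = 5.5295%.

5.5295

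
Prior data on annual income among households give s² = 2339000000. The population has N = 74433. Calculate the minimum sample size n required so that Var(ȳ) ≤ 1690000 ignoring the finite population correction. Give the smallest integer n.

1385

Without fpc, n₀ = s²/D = 2339000000/1690000 = 1384.0237.
Rounding up, n = 1385.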